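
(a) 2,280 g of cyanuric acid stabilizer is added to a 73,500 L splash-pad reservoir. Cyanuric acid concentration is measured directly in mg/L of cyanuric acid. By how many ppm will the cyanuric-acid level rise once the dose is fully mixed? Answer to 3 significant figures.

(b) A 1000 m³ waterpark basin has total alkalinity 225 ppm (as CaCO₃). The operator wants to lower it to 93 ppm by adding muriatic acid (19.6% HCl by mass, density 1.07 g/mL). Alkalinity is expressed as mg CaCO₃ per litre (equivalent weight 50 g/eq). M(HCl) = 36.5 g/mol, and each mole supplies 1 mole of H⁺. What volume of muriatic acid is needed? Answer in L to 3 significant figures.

(a) 31.0 ppm; (b) 459 L

(a) Rise: 2,280 g / 73,500 L × 1000 = 31.02 mg/L.

(b) Volume: 1000 m³ = 1,000,000 L.
(b) Alkalinity to neutralize: (225 − 93) = 132 mg/L as CaCO₃ × 1,000,000 L = 132,000 g as CaCO₃.
(b) Equivalents of H⁺ required: 132,000 ÷ 50 g/eq = 2640 eq = 2640 mol HCl.
(b) Mass of HCl: 2640 × 36.5 = 96,360 g.
(b) Mass of 19.6% solution: 96,360 / 0.196 = 491,600 g.
(b) Volume: 491,600 g ÷ 1.07 g/mL = 459,500 mL.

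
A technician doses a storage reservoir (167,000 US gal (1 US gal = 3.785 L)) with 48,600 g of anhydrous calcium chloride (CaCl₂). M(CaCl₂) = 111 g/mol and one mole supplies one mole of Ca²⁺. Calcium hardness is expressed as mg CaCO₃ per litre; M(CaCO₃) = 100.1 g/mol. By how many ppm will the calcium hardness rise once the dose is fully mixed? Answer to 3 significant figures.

69.3 ppm

Volume: 167,000 US gal × 3.785 L/gal = 632,095 L.
Moles of Ca²⁺: 48,600 g ÷ 111 g/mol = 437.8 mol.
As CaCO₃: 437.8 mol × 100.1 g/mol = 43,830 g.
Rise: 43,830 g / 632,095 L × 1000 = 69.34 mg/L.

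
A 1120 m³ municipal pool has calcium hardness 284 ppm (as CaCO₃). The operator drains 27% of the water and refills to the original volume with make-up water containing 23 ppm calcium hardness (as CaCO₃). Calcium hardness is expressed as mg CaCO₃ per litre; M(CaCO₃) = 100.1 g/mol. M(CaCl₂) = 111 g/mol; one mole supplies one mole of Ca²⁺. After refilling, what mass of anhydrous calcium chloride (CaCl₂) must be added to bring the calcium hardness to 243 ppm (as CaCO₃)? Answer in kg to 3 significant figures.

36.6 kg

Volume: 1120 m³ = 1,120,000 L.
After draining 27% and refilling: 284 × 0.73 + 23 × 0.27 = 213.53 ppm.
Deficit to target: 243 − 213.53 = 29.47 mg/L.
As CaCO₃: 29.47 mg/L × 1,120,000 L = 33,010 g; ÷ 100.1 = 329.7 mol Ca²⁺.
Mass: 329.7 × 111 = 36,600 g.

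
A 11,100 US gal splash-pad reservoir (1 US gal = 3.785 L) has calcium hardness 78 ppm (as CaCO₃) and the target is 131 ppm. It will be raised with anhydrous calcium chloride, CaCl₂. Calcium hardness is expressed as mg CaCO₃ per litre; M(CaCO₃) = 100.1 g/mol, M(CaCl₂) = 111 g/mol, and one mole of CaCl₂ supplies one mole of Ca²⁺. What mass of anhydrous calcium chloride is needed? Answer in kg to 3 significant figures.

2.47 kg

Volume: 11,100 US gal × 3.785 L/gal = 42,014 L.
Hardness to add: (131 − 78) = 53 mg/L as CaCO₃ × 42,014 L = 2227 g as CaCO₃.
Moles of Ca²⁺ (1 mol Ca²⁺ ≡ 1 mol CaCO₃): 2227 / 100.1 g/mol = 22.24 mol.
Mass of CaCl₂: 22.24 × 111 = 2469 g.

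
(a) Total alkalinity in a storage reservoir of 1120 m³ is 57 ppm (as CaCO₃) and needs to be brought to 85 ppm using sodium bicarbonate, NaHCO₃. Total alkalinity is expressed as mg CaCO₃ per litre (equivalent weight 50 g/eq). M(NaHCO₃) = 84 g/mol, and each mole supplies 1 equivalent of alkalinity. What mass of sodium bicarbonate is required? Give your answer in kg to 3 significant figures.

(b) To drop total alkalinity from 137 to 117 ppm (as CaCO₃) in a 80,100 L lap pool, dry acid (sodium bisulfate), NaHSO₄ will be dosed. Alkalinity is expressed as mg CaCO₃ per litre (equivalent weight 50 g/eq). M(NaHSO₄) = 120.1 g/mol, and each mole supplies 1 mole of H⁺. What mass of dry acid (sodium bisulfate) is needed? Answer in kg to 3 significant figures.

(a) 52.7 kg; (b) 3.85 kg

(a) Volume: 1120 m³ = 1,120,000 L.
(a) Alkalinity to add: (85 − 57) = 28 mg/L as CaCO₃ × 1,120,000 L = 31,360 g as CaCO₃.
(a) Equivalents: 31,360 g ÷ 50 g/eq = 627.2 eq.
(a) NaHCO₃ supplies 1 eq per mole → 627.2 mol.
(a) Mass: 627.2 mol × 84 g/mol = 52,680 g.

(b) Alkalinity to neutralize: (137 − 117) = 20 mg/L as CaCO₃ × 80,100 L = 1602 g as CaCO₃.
(b) Equivalents of H⁺ required: 1602 ÷ 50 g/eq = 32.04 eq = 32.04 mol NaHSO₄.
(b) Mass of NaHSO₄: 32.04 × 120.1 = 3848 g.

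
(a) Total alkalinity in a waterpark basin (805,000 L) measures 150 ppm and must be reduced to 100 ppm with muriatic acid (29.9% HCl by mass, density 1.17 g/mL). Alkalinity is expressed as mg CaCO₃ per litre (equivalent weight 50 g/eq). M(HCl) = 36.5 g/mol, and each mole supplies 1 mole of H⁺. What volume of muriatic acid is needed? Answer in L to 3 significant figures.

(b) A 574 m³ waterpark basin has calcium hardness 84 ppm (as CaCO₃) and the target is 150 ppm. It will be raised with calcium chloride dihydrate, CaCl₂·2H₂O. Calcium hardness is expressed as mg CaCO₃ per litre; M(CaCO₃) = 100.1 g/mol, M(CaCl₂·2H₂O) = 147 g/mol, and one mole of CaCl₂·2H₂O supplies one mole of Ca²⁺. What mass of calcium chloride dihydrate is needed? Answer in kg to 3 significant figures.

(a) 84.0 L; (b) 55.6 kg

(a) Alkalinity to neutralize: (150 − 100) = 50 mg/L as CaCO₃ × 805,000 L = 40,250 g as CaCO₃.
(a) Equivalents of H⁺ required: 40,250 ÷ 50 g/eq = 805 eq = 805 mol HCl.
(a) Mass of HCl: 805 × 36.5 = 29,380 g.
(a) Mass of 29.9% solution: 29,380 / 0.299 = 98,270 g.
(a) Volume: 98,270 g ÷ 1.17 g/mL = 83,990 mL.

(b) Volume: 574 m³ = 574,000 L.
(b) Hardness to add: (150 − 84) = 66 mg/L as CaCO₃ × 574,000 L = 37,880 g as CaCO₃.
(b) Moles of Ca²⁺ (1 mol Ca²⁺ ≡ 1 mol CaCO₃): 37,880 / 100.1 g/mol = 378.5 mol.
(b) Mass of CaCl₂·2H₂O: 378.5 × 147 = 55,630 g.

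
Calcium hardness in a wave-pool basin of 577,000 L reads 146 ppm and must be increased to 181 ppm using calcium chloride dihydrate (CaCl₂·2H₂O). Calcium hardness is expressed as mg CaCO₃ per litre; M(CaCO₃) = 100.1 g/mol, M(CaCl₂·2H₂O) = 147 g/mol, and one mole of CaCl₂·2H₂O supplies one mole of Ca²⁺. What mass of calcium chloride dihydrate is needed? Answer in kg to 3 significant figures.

Hardness to add: (181 − 146) = 35 mg/L as CaCO₃ × 577,000 L = 20,200 g as CaCO₃.
Moles of Ca²⁺ (1 mol Ca²⁺ ≡ 1 mol CaCO₃): 20,200 / 100.1 g/mol = 201.7 mol.
Mass of CaCl₂·2H₂O: 201.7 × 147 = 29,660 g.

29.7 kg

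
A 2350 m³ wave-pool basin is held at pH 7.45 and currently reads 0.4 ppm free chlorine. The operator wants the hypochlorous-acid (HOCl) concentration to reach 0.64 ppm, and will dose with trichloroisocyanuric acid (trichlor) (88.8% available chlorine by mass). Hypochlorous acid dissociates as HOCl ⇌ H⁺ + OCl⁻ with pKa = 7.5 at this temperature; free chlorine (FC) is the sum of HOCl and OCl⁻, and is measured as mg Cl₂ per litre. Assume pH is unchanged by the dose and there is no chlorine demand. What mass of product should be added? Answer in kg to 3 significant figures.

2.14 kg

Volume: 2350 m³ = 2,350,000 L.
[OCl⁻]/[HOCl] = 10^(pH − pKa) = 10^(7.45 − 7.5) = 0.8913; fraction as HOCl = 1/(1 + 0.8913) = 0.5288.
Free chlorine required for 0.64 ppm HOCl: 0.64 / 0.5288 = 1.21 ppm.
FC to add: 1.21 − 0.4 = 0.8104 mg/L as Cl₂.
Cl₂ equivalent: 0.8104 mg/L × 2,350,000 L = 1904 g.
Product at 88.8% available Cl: 1904 / 0.888 = 2145 g.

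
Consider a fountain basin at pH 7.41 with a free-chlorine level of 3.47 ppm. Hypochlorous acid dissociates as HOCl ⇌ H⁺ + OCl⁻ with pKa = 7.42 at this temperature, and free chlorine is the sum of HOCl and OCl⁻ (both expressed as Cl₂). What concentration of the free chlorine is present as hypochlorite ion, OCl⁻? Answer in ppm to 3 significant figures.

1.72 ppm

[OCl⁻]/[HOCl] = 10^(pH − pKa) = 10^(7.41 − 7.42) = 10^-0.01 = 0.9772.
Fraction as HOCl = 1 / (1 + 0.9772) = 0.5058.
OCl⁻ = (1 − 0.5058) × 3.47 ppm = 1.715 ppm.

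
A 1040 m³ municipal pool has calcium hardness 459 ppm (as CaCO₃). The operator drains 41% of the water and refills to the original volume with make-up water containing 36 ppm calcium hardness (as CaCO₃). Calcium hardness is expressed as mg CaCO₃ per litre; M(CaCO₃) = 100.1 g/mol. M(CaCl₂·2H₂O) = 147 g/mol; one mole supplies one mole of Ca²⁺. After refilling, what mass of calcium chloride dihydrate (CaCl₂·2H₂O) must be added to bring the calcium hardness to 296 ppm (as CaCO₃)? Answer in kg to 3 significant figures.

Volume: 1040 m³ = 1,040,000 L.
After draining 41% and refilling: 459 × 0.59 + 36 × 0.41 = 285.57 ppm.
Deficit to target: 296 − 285.57 = 10.43 mg/L.
As CaCO₃: 10.43 mg/L × 1,040,000 L = 10,850 g; ÷ 100.1 = 108.4 mol Ca²⁺.
Mass: 108.4 × 147 = 15,930 g.

15.9 kg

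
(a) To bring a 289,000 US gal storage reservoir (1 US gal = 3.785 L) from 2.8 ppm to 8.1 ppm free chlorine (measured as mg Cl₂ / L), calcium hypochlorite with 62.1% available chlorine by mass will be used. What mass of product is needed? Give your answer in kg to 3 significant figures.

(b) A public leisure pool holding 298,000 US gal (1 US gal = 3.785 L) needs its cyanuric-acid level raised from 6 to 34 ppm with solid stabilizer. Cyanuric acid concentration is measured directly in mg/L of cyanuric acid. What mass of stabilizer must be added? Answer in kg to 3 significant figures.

(a) 9.34 kg; (b) 31.6 kg

(a) Volume: 289,000 US gal × 3.785 L/gal = 1,093,865 L.
(a) Chlorine deficit: 8.1 − 2.8 = 5.3 ppm = 5.3 mg/L as Cl₂.
(a) Cl₂ equivalent needed: 5.3 mg/L × 1,093,865 L = 5,797,000 mg = 5797 g.
(a) Product at 62.1% available chlorine: 5797 / 0.621 = 9336 g.

(b) Volume: 298,000 US gal × 3.785 L/gal = 1,127,930 L.
(b) CYA to add: (34 − 6) = 28 mg/L × 1,127,930 L = 31,580 g cyanuric acid.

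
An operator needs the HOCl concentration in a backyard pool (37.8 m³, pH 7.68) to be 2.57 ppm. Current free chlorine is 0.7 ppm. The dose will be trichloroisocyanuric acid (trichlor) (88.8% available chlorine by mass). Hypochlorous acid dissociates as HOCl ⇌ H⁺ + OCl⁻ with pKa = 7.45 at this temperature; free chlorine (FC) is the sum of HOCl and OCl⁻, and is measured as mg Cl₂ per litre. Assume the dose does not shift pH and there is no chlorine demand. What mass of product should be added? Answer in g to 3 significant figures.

Volume: 37.8 m³ = 37,800 L.
[OCl⁻]/[HOCl] = 10^(pH − pKa) = 10^(7.68 − 7.45) = 1.698; fraction as HOCl = 1/(1 + 1.698) = 0.3706.
Free chlorine required for 2.57 ppm HOCl: 2.57 / 0.3706 = 6.934 ppm.
FC to add: 6.934 − 0.7 = 6.234 mg/L as Cl₂.
Cl₂ equivalent: 6.234 mg/L × 37,800 L = 235.7 g.
Product at 88.8% available Cl: 235.7 / 0.888 = 265.4 g.

265 g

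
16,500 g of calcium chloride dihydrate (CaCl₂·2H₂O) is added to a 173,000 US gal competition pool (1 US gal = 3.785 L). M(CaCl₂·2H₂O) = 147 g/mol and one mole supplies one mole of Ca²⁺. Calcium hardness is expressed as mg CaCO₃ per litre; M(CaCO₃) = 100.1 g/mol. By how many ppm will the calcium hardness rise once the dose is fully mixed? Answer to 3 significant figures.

Volume: 173,000 US gal × 3.785 L/gal = 654,805 L.
Moles of Ca²⁺: 16,500 g ÷ 147 g/mol = 112.2 mol.
As CaCO₃: 112.2 mol × 100.1 g/mol = 11,240 g.
Rise: 11,240 g / 654,805 L × 1000 = 17.16 mg/L.

17.2 ppm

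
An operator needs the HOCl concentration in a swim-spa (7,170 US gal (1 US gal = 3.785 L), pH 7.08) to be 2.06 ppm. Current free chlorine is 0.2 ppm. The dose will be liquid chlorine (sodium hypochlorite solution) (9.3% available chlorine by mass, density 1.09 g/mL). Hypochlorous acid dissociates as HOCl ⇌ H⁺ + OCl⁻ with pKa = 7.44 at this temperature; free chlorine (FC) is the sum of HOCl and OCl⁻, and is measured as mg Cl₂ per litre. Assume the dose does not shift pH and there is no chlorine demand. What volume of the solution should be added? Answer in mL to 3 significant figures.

739 mL

Volume: 7,170 US gal × 3.785 L/gal = 27,138 L.
[OCl⁻]/[HOCl] = 10^(pH − pKa) = 10^(7.08 − 7.44) = 0.4365; fraction as HOCl = 1/(1 + 0.4365) = 0.6961.
Free chlorine required for 2.06 ppm HOCl: 2.06 / 0.6961 = 2.959 ppm.
FC to add: 2.959 − 0.2 = 2.759 mg/L as Cl₂.
Cl₂ equivalent: 2.759 mg/L × 27,138 L = 74.88 g.
Product at 9.3% available Cl: 74.88 / 0.093 = 805.2 g.
Volume: 805.2 g ÷ 1.09 g/mL = 738.7 mL.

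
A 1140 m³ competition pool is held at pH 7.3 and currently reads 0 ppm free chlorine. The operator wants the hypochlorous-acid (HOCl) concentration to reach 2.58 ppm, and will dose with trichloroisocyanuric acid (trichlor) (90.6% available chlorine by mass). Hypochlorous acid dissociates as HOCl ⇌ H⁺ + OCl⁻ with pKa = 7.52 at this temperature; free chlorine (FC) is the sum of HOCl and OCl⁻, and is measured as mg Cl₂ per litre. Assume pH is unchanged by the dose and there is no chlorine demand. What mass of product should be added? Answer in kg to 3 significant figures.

Volume: 1140 m³ = 1,140,000 L.
[OCl⁻]/[HOCl] = 10^(pH − pKa) = 10^(7.3 − 7.52) = 0.6026; fraction as HOCl = 1/(1 + 0.6026) = 0.624.
Free chlorine required for 2.58 ppm HOCl: 2.58 / 0.624 = 4.135 ppm.
FC to add: 4.135 − 0 = 4.135 mg/L as Cl₂.
Cl₂ equivalent: 4.135 mg/L × 1,140,000 L = 4713 g.
Product at 90.6% available Cl: 4713 / 0.906 = 5202 g.

5.20 kg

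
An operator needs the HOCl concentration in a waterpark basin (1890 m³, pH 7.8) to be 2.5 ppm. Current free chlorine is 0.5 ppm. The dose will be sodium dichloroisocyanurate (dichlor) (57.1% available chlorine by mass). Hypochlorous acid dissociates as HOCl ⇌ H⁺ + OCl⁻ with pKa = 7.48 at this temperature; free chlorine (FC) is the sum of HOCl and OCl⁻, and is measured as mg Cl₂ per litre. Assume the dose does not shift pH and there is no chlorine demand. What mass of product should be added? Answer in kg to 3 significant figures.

Volume: 1890 m³ = 1,890,000 L.
[OCl⁻]/[HOCl] = 10^(pH − pKa) = 10^(7.8 − 7.48) = 2.089; fraction as HOCl = 1/(1 + 2.089) = 0.3237.
Free chlorine required for 2.5 ppm HOCl: 2.5 / 0.3237 = 7.723 ppm.
FC to add: 7.723 − 0.5 = 7.223 mg/L as Cl₂.
Cl₂ equivalent: 7.223 mg/L × 1,890,000 L = 13,650 g.
Product at 57.1% available Cl: 13,650 / 0.571 = 23,910 g.

23.9 kg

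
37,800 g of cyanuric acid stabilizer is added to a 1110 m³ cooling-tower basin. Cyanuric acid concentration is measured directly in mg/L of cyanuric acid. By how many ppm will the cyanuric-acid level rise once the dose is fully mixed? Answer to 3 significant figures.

Volume: 1110 m³ = 1,110,000 L.
Rise: 37,800 g / 1,110,000 L × 1000 = 34.05 mg/L.

34.1 ppm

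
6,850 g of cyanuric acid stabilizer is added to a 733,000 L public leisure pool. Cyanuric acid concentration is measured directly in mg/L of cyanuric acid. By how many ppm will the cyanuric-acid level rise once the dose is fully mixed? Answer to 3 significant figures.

Rise: 6,850 g / 733,000 L × 1000 = 9.345 mg/L.

9.35 ppm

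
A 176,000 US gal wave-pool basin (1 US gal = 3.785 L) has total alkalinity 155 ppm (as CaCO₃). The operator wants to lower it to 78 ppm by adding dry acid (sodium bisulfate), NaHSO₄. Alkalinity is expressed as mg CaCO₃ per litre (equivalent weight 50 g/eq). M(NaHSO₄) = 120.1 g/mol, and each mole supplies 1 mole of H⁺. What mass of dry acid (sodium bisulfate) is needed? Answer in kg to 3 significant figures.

123 kg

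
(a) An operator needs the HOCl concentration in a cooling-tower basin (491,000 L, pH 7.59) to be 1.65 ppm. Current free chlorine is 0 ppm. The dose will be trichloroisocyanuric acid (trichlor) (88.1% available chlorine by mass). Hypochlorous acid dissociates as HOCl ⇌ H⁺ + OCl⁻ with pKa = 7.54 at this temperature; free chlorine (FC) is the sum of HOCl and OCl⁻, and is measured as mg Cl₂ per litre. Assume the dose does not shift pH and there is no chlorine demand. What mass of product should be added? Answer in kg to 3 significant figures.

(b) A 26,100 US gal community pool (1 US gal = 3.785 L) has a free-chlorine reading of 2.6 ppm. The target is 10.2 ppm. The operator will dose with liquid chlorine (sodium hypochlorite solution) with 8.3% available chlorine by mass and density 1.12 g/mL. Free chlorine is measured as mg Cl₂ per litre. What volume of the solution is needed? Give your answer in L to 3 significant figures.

(a) 1.95 kg; (b) 8.08 L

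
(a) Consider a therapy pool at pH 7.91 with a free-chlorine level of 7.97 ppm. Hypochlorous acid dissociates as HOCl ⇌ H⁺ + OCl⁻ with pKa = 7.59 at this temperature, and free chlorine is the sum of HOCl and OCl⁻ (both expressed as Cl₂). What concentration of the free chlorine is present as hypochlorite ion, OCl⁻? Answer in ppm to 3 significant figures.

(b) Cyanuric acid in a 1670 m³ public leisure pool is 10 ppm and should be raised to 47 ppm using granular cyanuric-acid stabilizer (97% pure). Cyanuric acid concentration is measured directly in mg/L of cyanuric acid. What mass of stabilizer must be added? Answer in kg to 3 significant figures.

(a) [OCl⁻]/[HOCl] = 10^(pH − pKa) = 10^(7.91 − 7.59) = 10^0.32 = 2.089.
(a) Fraction as HOCl = 1 / (1 + 2.089) = 0.3237.
(a) OCl⁻ = (1 − 0.3237) × 7.97 ppm = 5.39 ppm.

(b) Volume: 1670 m³ = 1,670,000 L.
(b) CYA to add: (47 − 10) = 37 mg/L × 1,670,000 L = 61,790 g cyanuric acid.
(b) At 97% purity: 61,790 / 0.97 = 63,700 g product.

(a) 5.39 ppm; (b) 63.7 kg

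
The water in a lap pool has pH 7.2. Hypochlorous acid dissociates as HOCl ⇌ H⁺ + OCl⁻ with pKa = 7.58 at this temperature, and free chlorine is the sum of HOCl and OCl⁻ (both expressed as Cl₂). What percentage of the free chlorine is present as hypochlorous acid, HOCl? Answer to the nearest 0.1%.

70.6%

[OCl⁻]/[HOCl] = 10^(pH − pKa) = 10^(7.2 − 7.58) = 10^-0.38 = 0.4169.
Fraction as HOCl = 1 / (1 + 0.4169) = 0.7058.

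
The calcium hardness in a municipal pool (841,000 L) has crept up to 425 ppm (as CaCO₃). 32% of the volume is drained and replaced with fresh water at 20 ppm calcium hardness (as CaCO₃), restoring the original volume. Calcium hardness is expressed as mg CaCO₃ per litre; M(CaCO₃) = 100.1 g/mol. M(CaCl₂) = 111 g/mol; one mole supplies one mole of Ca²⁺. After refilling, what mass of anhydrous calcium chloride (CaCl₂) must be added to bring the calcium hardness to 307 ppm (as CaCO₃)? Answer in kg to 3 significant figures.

After draining 32% and refilling: 425 × 0.68 + 20 × 0.32 = 295.4 ppm.
Deficit to target: 307 − 295.4 = 11.6 mg/L.
As CaCO₃: 11.6 mg/L × 841,000 L = 9756 g; ÷ 100.1 = 97.46 mol Ca²⁺.
Mass: 97.46 × 111 = 10,820 g.

10.8 kg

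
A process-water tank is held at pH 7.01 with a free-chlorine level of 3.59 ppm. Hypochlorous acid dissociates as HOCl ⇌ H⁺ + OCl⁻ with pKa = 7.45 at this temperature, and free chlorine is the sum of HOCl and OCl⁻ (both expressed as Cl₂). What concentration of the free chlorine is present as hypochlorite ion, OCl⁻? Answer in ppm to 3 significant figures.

0.956 ppm

[OCl⁻]/[HOCl] = 10^(pH − pKa) = 10^(7.01 − 7.45) = 10^-0.44 = 0.3631.
Fraction as HOCl = 1 / (1 + 0.3631) = 0.7336.
OCl⁻ = (1 − 0.7336) × 3.59 ppm = 0.9563 ppm.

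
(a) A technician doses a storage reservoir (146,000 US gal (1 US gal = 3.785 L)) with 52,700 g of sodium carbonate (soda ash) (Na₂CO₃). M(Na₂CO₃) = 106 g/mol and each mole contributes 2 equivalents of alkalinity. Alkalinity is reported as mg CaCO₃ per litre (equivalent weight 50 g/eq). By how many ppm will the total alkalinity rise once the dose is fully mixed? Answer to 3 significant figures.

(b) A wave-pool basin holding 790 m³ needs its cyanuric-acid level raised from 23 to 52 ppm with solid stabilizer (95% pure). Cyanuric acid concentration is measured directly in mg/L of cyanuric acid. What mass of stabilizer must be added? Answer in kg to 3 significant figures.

(a) 90.0 ppm; (b) 24.1 kg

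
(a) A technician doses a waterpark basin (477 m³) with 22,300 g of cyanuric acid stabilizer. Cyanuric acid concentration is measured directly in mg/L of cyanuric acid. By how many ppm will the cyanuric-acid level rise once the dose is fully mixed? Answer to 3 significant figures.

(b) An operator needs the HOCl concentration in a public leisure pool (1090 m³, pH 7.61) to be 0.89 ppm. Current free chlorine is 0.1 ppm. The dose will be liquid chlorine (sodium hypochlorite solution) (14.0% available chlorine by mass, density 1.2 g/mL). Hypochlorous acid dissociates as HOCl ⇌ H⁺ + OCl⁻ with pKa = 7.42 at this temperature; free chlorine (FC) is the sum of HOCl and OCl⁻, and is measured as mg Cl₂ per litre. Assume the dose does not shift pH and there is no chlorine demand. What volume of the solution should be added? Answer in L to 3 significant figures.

(a) 46.8 ppm; (b) 14.1 L

(a) Volume: 477 m³ = 477,000 L.
(a) Rise: 22,300 g / 477,000 L × 1000 = 46.75 mg/L.

(b) Volume: 1090 m³ = 1,090,000 L.
(b) [OCl⁻]/[HOCl] = 10^(pH − pKa) = 10^(7.61 − 7.42) = 1.549; fraction as HOCl = 1/(1 + 1.549) = 0.3923.
(b) Free chlorine required for 0.89 ppm HOCl: 0.89 / 0.3923 = 2.268 ppm.
(b) FC to add: 2.268 − 0.1 = 2.168 mg/L as Cl₂.
(b) Cl₂ equivalent: 2.168 mg/L × 1,090,000 L = 2364 g.
(b) Product at 14.0% available Cl: 2364 / 0.14 = 16,880 g.
(b) Volume: 16,880 g ÷ 1.2 g/mL = 14,070 mL.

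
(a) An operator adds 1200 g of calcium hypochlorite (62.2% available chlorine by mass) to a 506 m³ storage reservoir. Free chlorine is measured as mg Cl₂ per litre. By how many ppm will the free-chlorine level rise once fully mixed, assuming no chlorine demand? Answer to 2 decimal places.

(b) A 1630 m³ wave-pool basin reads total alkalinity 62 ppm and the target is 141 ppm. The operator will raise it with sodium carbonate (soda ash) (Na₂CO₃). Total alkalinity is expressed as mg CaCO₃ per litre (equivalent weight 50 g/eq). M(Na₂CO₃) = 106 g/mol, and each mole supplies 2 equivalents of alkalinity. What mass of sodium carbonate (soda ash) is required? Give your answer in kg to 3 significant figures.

(a) 1.48 ppm; (b) 136 kg

(a) Volume: 506 m³ = 506,000 L.
(a) Available chlorine delivered: 1200 g × 0.622 = 746.4 g as Cl₂.
(a) Concentration rise: 746.4 g / 506,000 L = 1.475 mg/L = 1.48 ppm.

(b) Volume: 1630 m³ = 1,630,000 L.
(b) Alkalinity to add: (141 − 62) = 79 mg/L as CaCO₃ × 1,630,000 L = 128,800 g as CaCO₃.
(b) Equivalents: 128,800 g ÷ 50 g/eq = 2575 eq.
(b) Each mole of Na₂CO₃ supplies 2 eq, so 2575 / 2 = 1288 mol.
(b) Mass: 1288 mol × 106 g/mol = 136,500 g.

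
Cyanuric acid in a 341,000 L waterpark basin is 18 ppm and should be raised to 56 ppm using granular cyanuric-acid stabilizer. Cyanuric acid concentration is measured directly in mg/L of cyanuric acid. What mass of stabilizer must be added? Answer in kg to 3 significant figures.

13.0 kg

CYA to add: (56 − 18) = 38 mg/L × 341,000 L = 12,960 g cyanuric acid.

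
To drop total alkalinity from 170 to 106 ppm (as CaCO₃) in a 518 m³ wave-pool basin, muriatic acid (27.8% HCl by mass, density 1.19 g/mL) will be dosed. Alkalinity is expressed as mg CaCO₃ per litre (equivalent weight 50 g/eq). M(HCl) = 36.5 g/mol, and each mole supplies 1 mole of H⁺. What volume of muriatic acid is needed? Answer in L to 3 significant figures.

Volume: 518 m³ = 518,000 L.
Alkalinity to neutralize: (170 − 106) = 64 mg/L as CaCO₃ × 518,000 L = 33,150 g as CaCO₃.
Equivalents of H⁺ required: 33,150 ÷ 50 g/eq = 663 eq = 663 mol HCl.
Mass of HCl: 663 × 36.5 = 24,200 g.
Mass of 27.8% solution: 24,200 / 0.278 = 87,050 g.
Volume: 87,050 g ÷ 1.19 g/mL = 73,150 mL.

73.2 L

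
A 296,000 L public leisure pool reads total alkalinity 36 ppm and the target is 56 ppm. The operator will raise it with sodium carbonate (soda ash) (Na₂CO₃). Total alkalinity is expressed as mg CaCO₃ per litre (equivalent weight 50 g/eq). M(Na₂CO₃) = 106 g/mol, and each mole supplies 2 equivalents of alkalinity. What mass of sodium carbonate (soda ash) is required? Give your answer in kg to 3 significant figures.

Alkalinity to add: (56 − 36) = 20 mg/L as CaCO₃ × 296,000 L = 5920 g as CaCO₃.
Equivalents: 5920 g ÷ 50 g/eq = 118.4 eq.
Each mole of Na₂CO₃ supplies 2 eq, so 118.4 / 2 = 59.2 mol.
Mass: 59.2 mol × 106 g/mol = 6275 g.

6.28 kg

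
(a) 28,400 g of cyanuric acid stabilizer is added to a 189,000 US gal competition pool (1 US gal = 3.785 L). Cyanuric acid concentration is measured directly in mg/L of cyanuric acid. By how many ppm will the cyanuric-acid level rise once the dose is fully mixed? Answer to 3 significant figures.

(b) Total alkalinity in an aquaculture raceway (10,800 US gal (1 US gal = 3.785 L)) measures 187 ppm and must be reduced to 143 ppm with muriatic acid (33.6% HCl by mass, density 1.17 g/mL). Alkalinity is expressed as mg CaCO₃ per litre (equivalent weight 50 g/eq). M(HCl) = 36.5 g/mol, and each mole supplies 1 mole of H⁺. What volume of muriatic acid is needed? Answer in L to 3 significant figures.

(a) Volume: 189,000 US gal × 3.785 L/gal = 715,365 L.
(a) Rise: 28,400 g / 715,365 L × 1000 = 39.7 mg/L.

(b) Volume: 10,800 US gal × 3.785 L/gal = 40,878 L.
(b) Alkalinity to neutralize: (187 − 143) = 44 mg/L as CaCO₃ × 40,878 L = 1799 g as CaCO₃.
(b) Equivalents of H⁺ required: 1799 ÷ 50 g/eq = 35.97 eq = 35.97 mol HCl.
(b) Mass of HCl: 35.97 × 36.5 = 1313 g.
(b) Mass of 33.6% solution: 1313 / 0.336 = 3908 g.
(b) Volume: 3908 g ÷ 1.17 g/mL = 3340 mL.

(a) 39.7 ppm; (b) 3.34 L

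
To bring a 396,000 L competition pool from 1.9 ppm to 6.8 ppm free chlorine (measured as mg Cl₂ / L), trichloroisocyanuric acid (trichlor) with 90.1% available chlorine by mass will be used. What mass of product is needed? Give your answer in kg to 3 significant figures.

Chlorine deficit: 6.8 − 1.9 = 4.9 ppm = 4.9 mg/L as Cl₂.
Cl₂ equivalent needed: 4.9 mg/L × 396,000 L = 1,940,000 mg = 1940 g.
Product at 90.1% available chlorine: 1940 / 0.901 = 2154 g.

2.15 kg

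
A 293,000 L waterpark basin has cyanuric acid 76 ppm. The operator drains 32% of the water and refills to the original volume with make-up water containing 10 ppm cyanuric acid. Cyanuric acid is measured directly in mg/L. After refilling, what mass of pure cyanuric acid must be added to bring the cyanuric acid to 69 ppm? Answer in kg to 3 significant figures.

After draining 32% and refilling: 76 × 0.68 + 10 × 0.32 = 54.88 ppm.
Deficit to target: 69 − 54.88 = 14.12 mg/L.
Mass: 14.12 mg/L × 293,000 L = 4137 g cyanuric acid.

4.14 kg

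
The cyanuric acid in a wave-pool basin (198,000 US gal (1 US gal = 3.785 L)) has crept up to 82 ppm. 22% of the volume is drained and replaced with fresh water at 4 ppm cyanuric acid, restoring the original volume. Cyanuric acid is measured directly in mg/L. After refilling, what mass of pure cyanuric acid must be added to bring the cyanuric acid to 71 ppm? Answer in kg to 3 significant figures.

Volume: 198,000 US gal × 3.785 L/gal = 749,430 L.
After draining 22% and refilling: 82 × 0.78 + 4 × 0.22 = 64.84 ppm.
Deficit to target: 71 − 64.84 = 6.16 mg/L.
Mass: 6.16 mg/L × 749,430 L = 4616 g cyanuric acid.

4.62 kg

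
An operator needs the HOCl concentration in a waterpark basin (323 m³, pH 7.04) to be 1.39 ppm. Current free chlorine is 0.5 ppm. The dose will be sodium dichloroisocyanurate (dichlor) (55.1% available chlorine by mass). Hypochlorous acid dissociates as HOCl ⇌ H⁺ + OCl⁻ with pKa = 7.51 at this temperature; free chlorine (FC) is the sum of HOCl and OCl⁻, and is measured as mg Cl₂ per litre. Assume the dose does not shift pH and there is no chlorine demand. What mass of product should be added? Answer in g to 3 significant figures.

798 g

Volume: 323 m³ = 323,000 L.
[OCl⁻]/[HOCl] = 10^(pH − pKa) = 10^(7.04 − 7.51) = 0.3388; fraction as HOCl = 1/(1 + 0.3388) = 0.7469.
Free chlorine required for 1.39 ppm HOCl: 1.39 / 0.7469 = 1.861 ppm.
FC to add: 1.861 − 0.5 = 1.361 mg/L as Cl₂.
Cl₂ equivalent: 1.361 mg/L × 323,000 L = 439.6 g.
Product at 55.1% available Cl: 439.6 / 0.551 = 797.8 g.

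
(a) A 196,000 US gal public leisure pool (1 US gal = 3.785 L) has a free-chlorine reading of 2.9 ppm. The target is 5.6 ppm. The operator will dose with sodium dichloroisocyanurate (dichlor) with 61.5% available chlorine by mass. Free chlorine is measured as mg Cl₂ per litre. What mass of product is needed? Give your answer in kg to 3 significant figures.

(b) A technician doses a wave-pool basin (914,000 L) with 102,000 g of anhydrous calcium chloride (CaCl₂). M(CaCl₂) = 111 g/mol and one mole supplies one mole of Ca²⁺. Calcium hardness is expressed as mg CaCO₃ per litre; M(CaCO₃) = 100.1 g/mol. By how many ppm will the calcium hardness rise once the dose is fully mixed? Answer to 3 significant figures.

(a) Volume: 196,000 US gal × 3.785 L/gal = 741,860 L.
(a) Chlorine deficit: 5.6 − 2.9 = 2.7 ppm = 2.7 mg/L as Cl₂.
(a) Cl₂ equivalent needed: 2.7 mg/L × 741,860 L = 2,003,000 mg = 2003 g.
(a) Product at 61.5% available chlorine: 2003 / 0.615 = 3257 g.

(b) Moles of Ca²⁺: 102,000 g ÷ 111 g/mol = 918.9 mol.
(b) As CaCO₃: 918.9 mol × 100.1 g/mol = 91,980 g.
(b) Rise: 91,980 g / 914,000 L × 1000 = 100.6 mg/L.

(a) 3.26 kg; (b) 101 ppm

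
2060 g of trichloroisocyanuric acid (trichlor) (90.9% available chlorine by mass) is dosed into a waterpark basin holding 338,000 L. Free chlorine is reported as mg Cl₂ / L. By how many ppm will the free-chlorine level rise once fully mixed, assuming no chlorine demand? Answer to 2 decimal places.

5.54 ppm

Available chlorine delivered: 2060 g × 0.909 = 1873 g as Cl₂.
Concentration rise: 1873 g / 338,000 L = 5.54 mg/L = 5.54 ppm.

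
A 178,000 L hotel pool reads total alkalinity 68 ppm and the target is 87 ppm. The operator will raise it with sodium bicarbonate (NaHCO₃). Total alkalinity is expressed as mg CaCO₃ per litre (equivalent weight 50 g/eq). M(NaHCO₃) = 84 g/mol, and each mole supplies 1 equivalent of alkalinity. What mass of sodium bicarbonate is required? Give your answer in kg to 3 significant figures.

Alkalinity to add: (87 − 68) = 19 mg/L as CaCO₃ × 178,000 L = 3382 g as CaCO₃.
Equivalents: 3382 g ÷ 50 g/eq = 67.64 eq.
NaHCO₃ supplies 1 eq per mole → 67.64 mol.
Mass: 67.64 mol × 84 g/mol = 5682 g.

5.68 kg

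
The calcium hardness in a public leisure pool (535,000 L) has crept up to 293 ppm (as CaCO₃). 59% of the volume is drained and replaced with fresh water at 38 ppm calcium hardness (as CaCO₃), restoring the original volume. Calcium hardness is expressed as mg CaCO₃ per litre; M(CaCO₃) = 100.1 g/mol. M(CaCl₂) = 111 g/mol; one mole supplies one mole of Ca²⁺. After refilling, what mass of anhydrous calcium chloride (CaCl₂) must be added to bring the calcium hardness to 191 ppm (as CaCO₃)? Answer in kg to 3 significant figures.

28.7 kg

After draining 59% and refilling: 293 × 0.41 + 38 × 0.59 = 142.55 ppm.
Deficit to target: 191 − 142.55 = 48.45 mg/L.
As CaCO₃: 48.45 mg/L × 535,000 L = 25,920 g; ÷ 100.1 = 258.9 mol Ca²⁺.
Mass: 258.9 × 111 = 28,740 g.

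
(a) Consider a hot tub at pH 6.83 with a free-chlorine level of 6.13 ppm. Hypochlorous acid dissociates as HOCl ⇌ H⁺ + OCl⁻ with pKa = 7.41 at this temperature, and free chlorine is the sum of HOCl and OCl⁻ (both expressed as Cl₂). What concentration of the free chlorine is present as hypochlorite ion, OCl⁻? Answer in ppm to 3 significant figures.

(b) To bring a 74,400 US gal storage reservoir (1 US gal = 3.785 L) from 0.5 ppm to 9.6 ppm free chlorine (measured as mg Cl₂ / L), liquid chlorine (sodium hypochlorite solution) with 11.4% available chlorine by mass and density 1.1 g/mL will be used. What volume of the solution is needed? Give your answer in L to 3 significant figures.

(a) 1.28 ppm; (b) 20.4 L

(a) [OCl⁻]/[HOCl] = 10^(pH − pKa) = 10^(6.83 − 7.41) = 10^-0.58 = 0.263.
(a) Fraction as HOCl = 1 / (1 + 0.263) = 0.7917.
(a) OCl⁻ = (1 − 0.7917) × 6.13 ppm = 1.277 ppm.

(b) Volume: 74,400 US gal × 3.785 L/gal = 281,604 L.
(b) Chlorine deficit: 9.6 − 0.5 = 9.1 ppm = 9.1 mg/L as Cl₂.
(b) Cl₂ equivalent needed: 9.1 mg/L × 281,604 L = 2,563,000 mg = 2563 g.
(b) Product at 11.4% available chlorine: 2563 / 0.114 = 22,480 g.
(b) Volume at density 1.1 g/mL: 22,480 g ÷ 1.1 g/mL = 20,440 mL.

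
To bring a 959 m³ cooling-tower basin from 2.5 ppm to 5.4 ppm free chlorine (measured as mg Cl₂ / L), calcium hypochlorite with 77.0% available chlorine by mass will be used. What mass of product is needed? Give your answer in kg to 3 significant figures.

3.61 kg

Volume: 959 m³ = 959,000 L.
Chlorine deficit: 5.4 − 2.5 = 2.9 ppm = 2.9 mg/L as Cl₂.
Cl₂ equivalent needed: 2.9 mg/L × 959,000 L = 2,781,000 mg = 2781 g.
Product at 77.0% available chlorine: 2781 / 0.77 = 3612 g.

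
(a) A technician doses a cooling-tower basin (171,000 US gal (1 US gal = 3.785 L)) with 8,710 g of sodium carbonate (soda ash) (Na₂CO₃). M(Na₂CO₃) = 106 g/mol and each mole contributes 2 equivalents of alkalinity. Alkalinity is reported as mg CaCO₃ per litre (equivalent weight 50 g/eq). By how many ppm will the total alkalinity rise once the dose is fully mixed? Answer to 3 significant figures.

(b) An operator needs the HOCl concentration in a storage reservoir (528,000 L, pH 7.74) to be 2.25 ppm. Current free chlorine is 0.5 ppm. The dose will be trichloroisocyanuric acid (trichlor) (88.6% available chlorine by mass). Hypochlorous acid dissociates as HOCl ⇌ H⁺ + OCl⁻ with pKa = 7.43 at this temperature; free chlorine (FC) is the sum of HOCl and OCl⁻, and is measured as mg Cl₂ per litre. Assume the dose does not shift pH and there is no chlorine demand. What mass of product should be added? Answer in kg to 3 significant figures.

(a) 12.7 ppm; (b) 3.78 kg

(a) Volume: 171,000 US gal × 3.785 L/gal = 647,235 L.
(a) Moles of Na₂CO₃: 8,710 g ÷ 106 g/mol = 82.17 mol → 164.3 eq of alkalinity.
(a) As CaCO₃: 164.3 eq × 50 g/eq = 8217 g.
(a) Rise: 8217 g / 647,235 L × 1000 = 12.7 mg/L.

(b) [OCl⁻]/[HOCl] = 10^(pH − pKa) = 10^(7.74 − 7.43) = 2.042; fraction as HOCl = 1/(1 + 2.042) = 0.3288.
(b) Free chlorine required for 2.25 ppm HOCl: 2.25 / 0.3288 = 6.844 ppm.
(b) FC to add: 6.844 − 0.5 = 6.344 mg/L as Cl₂.
(b) Cl₂ equivalent: 6.344 mg/L × 528,000 L = 3350 g.
(b) Product at 88.6% available Cl: 3350 / 0.886 = 3781 g.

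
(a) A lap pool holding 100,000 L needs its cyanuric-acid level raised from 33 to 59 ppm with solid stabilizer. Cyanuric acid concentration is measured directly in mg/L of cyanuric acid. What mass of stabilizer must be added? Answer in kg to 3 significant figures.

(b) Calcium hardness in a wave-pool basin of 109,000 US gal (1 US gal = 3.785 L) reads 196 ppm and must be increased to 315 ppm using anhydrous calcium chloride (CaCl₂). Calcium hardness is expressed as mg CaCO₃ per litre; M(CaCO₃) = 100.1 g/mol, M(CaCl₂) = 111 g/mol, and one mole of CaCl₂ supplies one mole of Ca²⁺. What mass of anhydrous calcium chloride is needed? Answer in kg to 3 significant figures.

(a) CYA to add: (59 − 33) = 26 mg/L × 100,000 L = 2600 g cyanuric acid.

(b) Volume: 109,000 US gal × 3.785 L/gal = 412,565 L.
(b) Hardness to add: (315 − 196) = 119 mg/L as CaCO₃ × 412,565 L = 49,100 g as CaCO₃.
(b) Moles of Ca²⁺ (1 mol Ca²⁺ ≡ 1 mol CaCO₃): 49,100 / 100.1 g/mol = 490.5 mol.
(b) Mass of CaCl₂: 490.5 × 111 = 54,440 g.

(a) 2.60 kg; (b) 54.4 kg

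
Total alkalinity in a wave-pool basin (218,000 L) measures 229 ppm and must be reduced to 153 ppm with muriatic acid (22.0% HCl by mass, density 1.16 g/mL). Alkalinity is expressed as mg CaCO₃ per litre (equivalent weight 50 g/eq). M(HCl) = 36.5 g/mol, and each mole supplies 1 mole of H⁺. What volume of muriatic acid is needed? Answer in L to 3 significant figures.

47.4 L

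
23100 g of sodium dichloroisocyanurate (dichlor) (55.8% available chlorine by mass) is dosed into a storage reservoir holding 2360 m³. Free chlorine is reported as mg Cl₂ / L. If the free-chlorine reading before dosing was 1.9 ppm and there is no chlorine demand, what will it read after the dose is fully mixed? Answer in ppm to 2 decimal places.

Volume: 2360 m³ = 2,360,000 L.
Available chlorine delivered: 23,100 g × 0.558 = 12,890 g as Cl₂.
Concentration rise: 12,890 g / 2,360,000 L = 5.462 mg/L = 5.46 ppm.
Final FC: 1.9 + 5.46 = 7.36 ppm.

7.36 ppm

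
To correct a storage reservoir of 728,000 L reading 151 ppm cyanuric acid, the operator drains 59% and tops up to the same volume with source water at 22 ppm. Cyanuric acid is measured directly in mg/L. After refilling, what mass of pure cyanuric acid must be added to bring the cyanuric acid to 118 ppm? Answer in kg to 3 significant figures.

31.4 kg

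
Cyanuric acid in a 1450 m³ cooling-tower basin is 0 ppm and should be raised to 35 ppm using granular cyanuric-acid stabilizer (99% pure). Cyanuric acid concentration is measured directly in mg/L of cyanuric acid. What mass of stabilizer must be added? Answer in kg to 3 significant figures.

Volume: 1450 m³ = 1,450,000 L.
CYA to add: (35 − 0) = 35 mg/L × 1,450,000 L = 50,750 g cyanuric acid.
At 99% purity: 50,750 / 0.99 = 51,260 g product.

51.3 kg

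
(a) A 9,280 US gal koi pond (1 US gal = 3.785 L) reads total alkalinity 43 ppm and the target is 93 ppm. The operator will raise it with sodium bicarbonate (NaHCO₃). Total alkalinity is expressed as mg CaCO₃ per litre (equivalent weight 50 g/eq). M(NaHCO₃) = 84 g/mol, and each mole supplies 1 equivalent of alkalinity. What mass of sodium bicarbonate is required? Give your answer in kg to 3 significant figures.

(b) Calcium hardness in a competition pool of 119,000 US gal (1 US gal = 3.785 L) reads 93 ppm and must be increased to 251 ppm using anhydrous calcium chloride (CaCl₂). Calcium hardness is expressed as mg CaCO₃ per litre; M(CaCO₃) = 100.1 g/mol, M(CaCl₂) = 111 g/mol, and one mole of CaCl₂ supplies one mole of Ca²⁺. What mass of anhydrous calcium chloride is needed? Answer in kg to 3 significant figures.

(a) 2.95 kg; (b) 78.9 kg

(a) Volume: 9,280 US gal × 3.785 L/gal = 35,125 L.
(a) Alkalinity to add: (93 − 43) = 50 mg/L as CaCO₃ × 35,125 L = 1756 g as CaCO₃.
(a) Equivalents: 1756 g ÷ 50 g/eq = 35.12 eq.
(a) NaHCO₃ supplies 1 eq per mole → 35.12 mol.
(a) Mass: 35.12 mol × 84 g/mol = 2950 g.

(b) Volume: 119,000 US gal × 3.785 L/gal = 450,415 L.
(b) Hardness to add: (251 − 93) = 158 mg/L as CaCO₃ × 450,415 L = 71,170 g as CaCO₃.
(b) Moles of Ca²⁺ (1 mol Ca²⁺ ≡ 1 mol CaCO₃): 71,170 / 100.1 g/mol = 710.9 mol.
(b) Mass of CaCl₂: 710.9 × 111 = 78,910 g.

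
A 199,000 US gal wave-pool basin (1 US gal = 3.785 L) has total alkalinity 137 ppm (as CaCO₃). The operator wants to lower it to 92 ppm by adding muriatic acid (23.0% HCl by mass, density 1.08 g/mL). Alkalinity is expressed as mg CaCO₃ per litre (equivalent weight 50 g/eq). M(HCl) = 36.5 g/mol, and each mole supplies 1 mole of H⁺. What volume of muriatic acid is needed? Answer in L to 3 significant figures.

99.6 L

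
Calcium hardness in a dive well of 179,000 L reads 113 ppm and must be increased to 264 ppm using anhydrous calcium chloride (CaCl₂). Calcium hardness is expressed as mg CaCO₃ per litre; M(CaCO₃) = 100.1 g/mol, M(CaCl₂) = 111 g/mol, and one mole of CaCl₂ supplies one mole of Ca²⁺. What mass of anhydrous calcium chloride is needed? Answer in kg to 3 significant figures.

30.0 kg

Hardness to add: (264 − 113) = 151 mg/L as CaCO₃ × 179,000 L = 27,030 g as CaCO₃.
Moles of Ca²⁺ (1 mol Ca²⁺ ≡ 1 mol CaCO₃): 27,030 / 100.1 g/mol = 270 mol.
Mass of CaCl₂: 270 × 111 = 29,970 g.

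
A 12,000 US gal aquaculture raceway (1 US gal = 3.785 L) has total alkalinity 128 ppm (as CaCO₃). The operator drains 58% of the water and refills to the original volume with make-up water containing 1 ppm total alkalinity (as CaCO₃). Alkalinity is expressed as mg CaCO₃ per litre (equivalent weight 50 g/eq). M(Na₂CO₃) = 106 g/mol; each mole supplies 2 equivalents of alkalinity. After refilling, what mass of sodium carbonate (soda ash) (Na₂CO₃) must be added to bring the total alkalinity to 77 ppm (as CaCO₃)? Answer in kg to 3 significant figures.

1.09 kg

Volume: 12,000 US gal × 3.785 L/gal = 45,420 L.
After draining 58% and refilling: 128 × 0.42 + 1 × 0.58 = 54.34 ppm.
Deficit to target: 77 − 54.34 = 22.66 mg/L.
As CaCO₃: 22.66 mg/L × 45,420 L = 1029 g; ÷ 50 g/eq ÷ 2 = 10.29 mol Na₂CO₃.
Mass: 10.29 × 106 = 1091 g.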